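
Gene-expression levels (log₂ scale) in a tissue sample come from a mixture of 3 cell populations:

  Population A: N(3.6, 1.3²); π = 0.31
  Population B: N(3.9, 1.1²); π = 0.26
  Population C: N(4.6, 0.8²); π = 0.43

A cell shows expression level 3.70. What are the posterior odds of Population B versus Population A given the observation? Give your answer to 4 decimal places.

0.9778

Only the two components matter; the odds are (P(Z=i) f_i(x)) / (P(Z=j) f_j(x)).
Component likelihoods at x = 3.70:
  f_A = (1/(1.3·√(2π)))·exp(−(3.70−3.6)²/(2·1.3²)) = 0.306879·exp(-0.00296) = 0.305972
  f_B = (1/(1.1·√(2π)))·exp(−(3.70−3.9)²/(2·1.1²)) = 0.362675·exp(-0.01653) = 0.356729
  f_C = (1/(0.8·√(2π)))·exp(−(3.70−4.6)²/(2·0.8²)) = 0.498678·exp(-0.63281) = 0.264846
0.0927497 / 0.0948513 ≈ 0.9778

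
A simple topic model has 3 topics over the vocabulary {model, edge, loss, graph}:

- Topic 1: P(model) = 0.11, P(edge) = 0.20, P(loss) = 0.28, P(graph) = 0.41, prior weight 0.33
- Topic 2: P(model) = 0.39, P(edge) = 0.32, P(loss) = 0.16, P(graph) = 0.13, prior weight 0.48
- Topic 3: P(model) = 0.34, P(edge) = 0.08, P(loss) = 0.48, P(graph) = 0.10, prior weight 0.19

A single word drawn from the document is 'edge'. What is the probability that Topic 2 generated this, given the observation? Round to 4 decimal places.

0.6542

Posterior ∝ prior × likelihood, so P(k | x) ∝ π_k f_k(x); normalise over all components.
Component likelihoods at x = 'edge':
  L_1 = P(edge | comp) = 0.20
  L_2 = P(edge | comp) = 0.32
  L_3 = P(edge | comp) = 0.08
Prior × likelihood for each component:
  π_1·L_1 = 0.33 × 0.2 = 0.066
  π_2·L_2 = 0.48 × 0.32 = 0.1536
  π_3·L_3 = 0.19 × 0.08 = 0.0152
Marginal: 0.066 + 0.1536 + 0.0152 = 0.2348
P(Topic 2 | data) = 0.1536 / 0.2348 ≈ 0.6542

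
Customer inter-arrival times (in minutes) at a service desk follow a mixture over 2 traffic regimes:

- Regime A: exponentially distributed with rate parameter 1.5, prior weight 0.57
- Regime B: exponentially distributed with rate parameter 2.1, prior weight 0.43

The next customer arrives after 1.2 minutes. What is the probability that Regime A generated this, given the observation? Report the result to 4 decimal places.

Apply Bayes' rule: the posterior for each component is proportional to its prior times its likelihood at x.
Exponential densities:
  f_A = 1.5·e^(−1.5·1.2) = 1.5·e^(−1.8000) = 0.247948
  f_B = 2.1·e^(−2.1·1.2) = 2.1·e^(−2.5200) = 0.168965
Multiply by the mixture weights:
  π_A·f_A = 0.57 × 0.247948 = 0.141331
  π_B·f_B = 0.43 × 0.168965 = 0.072655
Sum: 0.141331 + 0.072655 = 0.213986
P(Regime A | data) ≈ 0.6605

0.6605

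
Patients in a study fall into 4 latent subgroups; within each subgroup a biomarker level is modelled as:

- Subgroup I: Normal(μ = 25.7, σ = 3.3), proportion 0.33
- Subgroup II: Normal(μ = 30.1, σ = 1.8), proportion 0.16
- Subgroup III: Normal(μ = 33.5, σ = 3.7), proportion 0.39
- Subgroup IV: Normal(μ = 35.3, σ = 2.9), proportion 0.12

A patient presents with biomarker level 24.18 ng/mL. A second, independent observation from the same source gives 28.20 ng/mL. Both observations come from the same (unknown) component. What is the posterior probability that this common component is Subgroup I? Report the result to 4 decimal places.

By Bayes' theorem, P(k | x) = π_k f_k(x) / Σ_j π_j f_j(x).
Since both observations come from the same component, the likelihood for component k is f_k(x₁)·f_k(x₂).
  L_I = [0.108724] × [0.0907341] = 0.00986501
  L_II = [0.000992662] × [0.126968] = 0.000126036
  L_III = [0.00451772] × [0.0386502] = 0.000174611
  L_IV = [8.82552e-05] × [0.00686941] = 6.06261e-07
Weight by the priors:
  π_I·L_I = 0.33 × 0.00986501 = 0.00325545
  π_II·L_II = 0.16 × 0.000126036 = 2.01657e-05
  π_III·L_III = 0.39 × 0.000174611 = 6.80983e-05
  π_IV·L_IV = 0.12 × 6.06261e-07 = 7.27513e-08
Denominator: 0.00325545 + 2.01657e-05 + 6.80983e-05 + 7.27513e-08 = 0.00334379
P(Subgroup I | data) ≈ 0.9736

0.9736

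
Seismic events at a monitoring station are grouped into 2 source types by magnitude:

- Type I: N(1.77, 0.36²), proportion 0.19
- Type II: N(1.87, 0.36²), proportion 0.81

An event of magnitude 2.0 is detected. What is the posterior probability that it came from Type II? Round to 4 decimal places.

Apply Bayes' rule: the posterior for each component is proportional to its prior times its likelihood at x.
Normal densities:
  f_I = 0.903593
  f_II = 1.03822
Multiply by the mixture weights:
  w_I·f_I = 0.19 × 0.903593 = 0.171683
  w_II·f_II = 0.81 × 1.03822 = 0.840962
Sum: 0.171683 + 0.840962 = 1.01264
P(Type II | x) ≈ 0.8305

0.8305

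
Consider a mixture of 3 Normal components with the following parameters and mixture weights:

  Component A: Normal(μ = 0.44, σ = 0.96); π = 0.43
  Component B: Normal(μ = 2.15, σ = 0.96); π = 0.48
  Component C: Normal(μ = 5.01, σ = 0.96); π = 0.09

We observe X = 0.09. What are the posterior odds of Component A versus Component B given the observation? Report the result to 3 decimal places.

8.380

Since P(k|x) ∝ w_k f_k(x), the posterior odds are w_i f_i(x) / (w_j f_j(x)).
Evaluate each component's likelihood at the observed value:
  L_A = (1/(0.96·√(2π)))·exp(−(0.09−0.44)²/(2·0.96²)) = 0.415565·exp(-0.06646) = 0.388844
  L_B = (1/(0.96·√(2π)))·exp(−(0.09−2.15)²/(2·0.96²)) = 0.415565·exp(-2.30230) = 0.0415683
  L_C = (1/(0.96·√(2π)))·exp(−(0.09−5.01)²/(2·0.96²)) = 0.415565·exp(-13.13281) = 8.2249e-07
Posterior odds = (w_A·L_A) / (w_B·L_B) = (0.43·0.388844) / (0.48·0.0415683) = 0.167203 / 0.0199528 ≈ 8.380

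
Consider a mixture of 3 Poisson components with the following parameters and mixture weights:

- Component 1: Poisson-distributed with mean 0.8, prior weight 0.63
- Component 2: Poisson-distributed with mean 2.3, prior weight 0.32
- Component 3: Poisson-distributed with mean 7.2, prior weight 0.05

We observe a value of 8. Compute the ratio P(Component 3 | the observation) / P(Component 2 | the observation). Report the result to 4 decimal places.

10.7304

Since P(k|x) ∝ π_k f_k(x), the posterior odds are π_i f_i(x) / (π_j f_j(x)).
Evaluate each component's likelihood at the observed value:
  p_1 = e^(−0.8)·0.8^8/8! = 1.86966e-06
  p_2 = e^(−2.3)·2.3^8/8! = 0.00194726
  p_3 = e^(−7.2)·7.2^8/8! = 0.133727
0.00668635 / 0.000623125 ≈ 10.7304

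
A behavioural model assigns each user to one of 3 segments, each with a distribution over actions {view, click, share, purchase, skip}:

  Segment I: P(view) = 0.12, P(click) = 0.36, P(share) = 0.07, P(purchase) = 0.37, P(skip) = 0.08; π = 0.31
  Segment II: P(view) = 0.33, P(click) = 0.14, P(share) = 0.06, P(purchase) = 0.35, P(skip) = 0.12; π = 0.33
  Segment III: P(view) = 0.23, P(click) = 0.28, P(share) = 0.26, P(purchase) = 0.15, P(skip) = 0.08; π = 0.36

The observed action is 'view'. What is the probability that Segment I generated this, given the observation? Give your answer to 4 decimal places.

0.1625

P(component k | x) = π_k·f_k(x) / marginal(x), where marginal(x) = Σ_j π_j·f_j(x).
Categorical probabilities:
  p_I = 0.12
  p_II = 0.33
  p_III = 0.23
Unnormalised posteriors:
  π_I·p_I = 0.31 × 0.12 = 0.0372
  π_II·p_II = 0.33 × 0.33 = 0.1089
  π_III·p_III = 0.36 × 0.23 = 0.0828
Sum: 0.0372 + 0.1089 + 0.0828 = 0.2289
P(Segment I | 'view') ≈ 0.1625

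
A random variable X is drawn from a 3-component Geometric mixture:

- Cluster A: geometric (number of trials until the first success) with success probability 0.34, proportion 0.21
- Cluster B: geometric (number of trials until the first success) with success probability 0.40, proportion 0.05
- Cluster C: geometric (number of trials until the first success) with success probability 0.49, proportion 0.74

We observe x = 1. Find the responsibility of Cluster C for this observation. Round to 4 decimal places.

By Bayes' theorem, P(k | x) = π_k f_k(x) / Σ_j π_j f_j(x).
Evaluate each component's likelihood at the observed value:
  p_A = 0.34
  p_B = 0.4
  p_C = 0.49
Weight by the priors:
  π_A·p_A = 0.21 × 0.34 = 0.0714
  π_B·p_B = 0.05 × 0.4 = 0.02
  π_C·p_C = 0.74 × 0.49 = 0.3626
Evidence: 0.0714 + 0.02 + 0.3626 = 0.454
P(Cluster C | data) = 0.3626 / 0.454 ≈ 0.7987

0.7987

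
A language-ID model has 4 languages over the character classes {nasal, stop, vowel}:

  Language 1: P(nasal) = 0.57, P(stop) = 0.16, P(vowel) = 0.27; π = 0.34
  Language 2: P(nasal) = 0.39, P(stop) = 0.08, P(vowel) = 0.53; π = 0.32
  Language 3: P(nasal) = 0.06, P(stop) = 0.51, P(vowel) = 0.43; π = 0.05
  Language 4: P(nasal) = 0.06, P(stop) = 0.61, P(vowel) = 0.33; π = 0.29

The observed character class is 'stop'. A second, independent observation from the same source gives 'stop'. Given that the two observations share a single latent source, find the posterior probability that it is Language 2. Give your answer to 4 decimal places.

By Bayes' theorem, P(k | x) = π_k f_k(x) / Σ_j π_j f_j(x).
Since both observations come from the same component, the likelihood for component k is f_k(x₁)·f_k(x₂).
  L_1 = [0.16] × [0.16] = 0.0256
  L_2 = [0.08] × [0.08] = 0.0064
  L_3 = [0.51] × [0.51] = 0.2601
  L_4 = [0.61] × [0.61] = 0.3721
Unnormalised posteriors:
  π_1·L_1 = 0.34 × 0.0256 = 0.008704
  π_2·L_2 = 0.32 × 0.0064 = 0.002048
  π_3·L_3 = 0.05 × 0.2601 = 0.013005
  π_4·L_4 = 0.29 × 0.3721 = 0.107909
Marginal: 0.008704 + 0.002048 + 0.013005 + 0.107909 = 0.131666
So the posterior for Language 2 is 0.002048 / 0.131666 ≈ 0.0156.

0.0156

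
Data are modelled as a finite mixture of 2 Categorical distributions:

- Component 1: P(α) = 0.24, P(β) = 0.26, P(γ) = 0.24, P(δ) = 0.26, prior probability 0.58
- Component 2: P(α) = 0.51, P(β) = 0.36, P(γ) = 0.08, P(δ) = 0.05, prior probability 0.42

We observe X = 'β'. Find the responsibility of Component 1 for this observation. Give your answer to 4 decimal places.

By Bayes' theorem, P(k | x) = π_k f_k(x) / Σ_j π_j f_j(x).
Evaluate each component's likelihood at the observed value:
  p_1 = P(β | comp) = 0.26
  p_2 = P(β | comp) = 0.36
Multiply by the mixture weights:
  π_1·p_1 = 0.58 × 0.26 = 0.1508
  π_2·p_2 = 0.42 × 0.36 = 0.1512
Sum: 0.1508 + 0.1512 = 0.302
P(Component 1 | x) ≈ 0.4993

0.4993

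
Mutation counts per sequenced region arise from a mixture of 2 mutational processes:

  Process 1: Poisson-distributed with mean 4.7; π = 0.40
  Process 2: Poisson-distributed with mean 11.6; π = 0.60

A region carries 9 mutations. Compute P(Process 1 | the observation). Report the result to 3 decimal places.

0.163

P(component k | x) = π_k·f_k(x) / marginal(x), where marginal(x) = Σ_j π_j·f_j(x).
Component likelihoods at x = 9 mutations:
  f_1 = 0.02805
  f_2 = 0.0960601
Unnormalised posteriors:
  π_1·f_1 = 0.40 × 0.02805 = 0.01122
  π_2·f_2 = 0.60 × 0.0960601 = 0.057636
Sum: 0.01122 + 0.057636 = 0.0688561
P(Process 1 | data) = 0.01122 / 0.0688561 ≈ 0.163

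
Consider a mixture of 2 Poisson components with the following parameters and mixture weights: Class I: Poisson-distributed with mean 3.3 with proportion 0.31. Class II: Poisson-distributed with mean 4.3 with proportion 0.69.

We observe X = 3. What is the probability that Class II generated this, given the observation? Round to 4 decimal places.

P(component k | x) = P(Z=k)·f_k(x) / marginal(x), where marginal(x) = Σ_j P(Z=j)·f_j(x).
Component likelihoods at x = 3:
  f_I = 0.220912
  f_II = 0.179799
Weight by the priors:
  P(Z=I)·f_I = 0.31 × 0.220912 = 0.0684826
  P(Z=II)·f_II = 0.69 × 0.179799 = 0.124061
Marginal: 0.0684826 + 0.124061 = 0.192544
Responsibility of Class II: 0.124061 / 0.192544 ≈ 0.6443

0.6443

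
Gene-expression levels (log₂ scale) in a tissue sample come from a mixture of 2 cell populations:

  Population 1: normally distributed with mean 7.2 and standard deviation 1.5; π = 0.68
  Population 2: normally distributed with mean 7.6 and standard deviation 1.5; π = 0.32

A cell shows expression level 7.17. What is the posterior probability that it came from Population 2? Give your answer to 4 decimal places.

Apply Bayes' rule: the posterior for each component is proportional to its prior times its likelihood at x.
Component likelihoods at x = 7.17:
  L_1 = 0.265908
  L_2 = 0.255255
Prior × likelihood for each component:
  π_1·L_1 = 0.68 × 0.265908 = 0.180818
  π_2·L_2 = 0.32 × 0.255255 = 0.0816816
Normaliser: 0.180818 + 0.0816816 = 0.262499
Responsibility of Population 2: 0.0816816 / 0.262499 ≈ 0.3112

0.3112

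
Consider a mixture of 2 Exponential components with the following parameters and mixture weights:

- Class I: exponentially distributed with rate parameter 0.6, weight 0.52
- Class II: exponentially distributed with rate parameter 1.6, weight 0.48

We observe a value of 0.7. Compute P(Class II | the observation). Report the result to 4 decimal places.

0.5500

P(component k | x) = π_k·f_k(x) / marginal(x), where marginal(x) = Σ_j π_j·f_j(x).
Evaluate each component's likelihood at the observed value:
  f_I = 0.394228
  f_II = 0.522048
Prior × likelihood for each component:
  π_I·f_I = 0.52 × 0.394228 = 0.204999
  π_II·f_II = 0.48 × 0.522048 = 0.250583
Denominator: 0.204999 + 0.250583 = 0.455581
P(Class II | x) = 0.250583 / 0.455581 ≈ 0.5500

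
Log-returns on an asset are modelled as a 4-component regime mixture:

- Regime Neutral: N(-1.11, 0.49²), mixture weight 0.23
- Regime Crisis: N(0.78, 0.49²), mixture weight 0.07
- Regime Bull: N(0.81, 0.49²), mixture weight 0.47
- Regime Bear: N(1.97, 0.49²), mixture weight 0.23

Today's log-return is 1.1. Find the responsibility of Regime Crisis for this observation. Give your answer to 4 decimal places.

0.1134

P(component k | x) = P(Z=k)·f_k(x) / marginal(x), where marginal(x) = Σ_j P(Z=j)·f_j(x).
Evaluate each component's likelihood at the observed value:
  f_Neutral = (1/(0.49·√(2π)))·exp(−(1.1−-1.11)²/(2·0.49²)) = 0.814168·exp(-10.17097) = 3.11543e-05
  f_Crisis = (1/(0.49·√(2π)))·exp(−(1.1−0.78)²/(2·0.49²)) = 0.814168·exp(-0.21324) = 0.657814
  f_Bull = (1/(0.49·√(2π)))·exp(−(1.1−0.81)²/(2·0.49²)) = 0.814168·exp(-0.17514) = 0.683366
  f_Bear = (1/(0.49·√(2π)))·exp(−(1.1−1.97)²/(2·0.49²)) = 0.814168·exp(-1.57622) = 0.168334
Multiply by the mixture weights:
  P(Z=Neutral)·f_Neutral = 0.23 × 3.11543e-05 = 7.16548e-06
  P(Z=Crisis)·f_Crisis = 0.07 × 0.657814 = 0.046047
  P(Z=Bull)·f_Bull = 0.47 × 0.683366 = 0.321182
  P(Z=Bear)·f_Bear = 0.23 × 0.168334 = 0.0387168
Evidence: 7.16548e-06 + 0.046047 + 0.321182 + 0.0387168 = 0.405953
P(Regime Crisis | the observation) ≈ 0.1134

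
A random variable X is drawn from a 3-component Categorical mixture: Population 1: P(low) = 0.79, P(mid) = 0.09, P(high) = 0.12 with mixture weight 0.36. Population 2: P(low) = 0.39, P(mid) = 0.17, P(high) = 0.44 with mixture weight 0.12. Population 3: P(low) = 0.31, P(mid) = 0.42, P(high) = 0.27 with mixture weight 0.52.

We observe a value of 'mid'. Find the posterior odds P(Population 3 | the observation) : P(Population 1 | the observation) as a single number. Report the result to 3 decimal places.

Only the two components matter; the odds are (P(Z=i) f_i(x)) / (P(Z=j) f_j(x)).
Categorical probabilities:
  L_1 = P(mid | comp) = 0.09
  L_2 = P(mid | comp) = 0.17
  L_3 = P(mid | comp) = 0.42
Odds = (0.52/0.36) × (0.42/0.09) = 1.44444 × 4.66667 ≈ 6.741

6.741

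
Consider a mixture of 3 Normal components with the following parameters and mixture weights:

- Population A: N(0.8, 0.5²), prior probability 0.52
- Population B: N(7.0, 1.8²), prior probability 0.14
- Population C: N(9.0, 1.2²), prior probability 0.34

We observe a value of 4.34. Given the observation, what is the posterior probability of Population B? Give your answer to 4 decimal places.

Apply Bayes' rule: the posterior for each component is proportional to its prior times its likelihood at x.
Normal densities:
  L_A = (1/(0.5·√(2π)))·exp(−(4.34−0.8)²/(2·0.5²)) = 0.797885·exp(-25.06320) = 1.04023e-11
  L_B = (1/(1.8·√(2π)))·exp(−(4.34−7.0)²/(2·1.8²)) = 0.221635·exp(-1.09191) = 0.0743747
  L_C = (1/(1.2·√(2π)))·exp(−(4.34−9.0)²/(2·1.2²)) = 0.332452·exp(-7.54014) = 0.00017664
Multiply by the mixture weights:
  P(Z=A)·L_A = 0.52 × 1.04023e-11 = 5.40921e-12
  P(Z=B)·L_B = 0.14 × 0.0743747 = 0.0104125
  P(Z=C)·L_C = 0.34 × 0.00017664 = 6.00575e-05
Normaliser: 5.40921e-12 + 0.0104125 + 6.00575e-05 = 0.0104725
Responsibility of Population B: 0.0104125 / 0.0104725 ≈ 0.9943

0.9943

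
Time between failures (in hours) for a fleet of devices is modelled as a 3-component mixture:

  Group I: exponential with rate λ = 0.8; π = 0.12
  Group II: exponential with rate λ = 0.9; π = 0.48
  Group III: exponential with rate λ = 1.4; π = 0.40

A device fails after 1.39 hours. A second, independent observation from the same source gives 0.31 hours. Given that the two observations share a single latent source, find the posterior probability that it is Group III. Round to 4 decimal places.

Posterior ∝ prior × likelihood, so P(k | x) ∝ P(Z=k) f_k(x); normalise over all components.
Since both observations come from the same component, the likelihood for component k is f_k(x₁)·f_k(x₂).
  f_I = [0.8·e^(−0.8·1.39) = 0.8·e^(−1.1120) = 0.26312] × [0.624288] = 0.164263
  f_II = [0.9·e^(−0.9·1.39) = 0.9·e^(−1.2510) = 0.257597] × [0.680886] = 0.175394
  f_III = [1.4·e^(−1.4·1.39) = 1.4·e^(−1.9460) = 0.199982] × [0.907077] = 0.181399
Prior × likelihood for each component:
  P(Z=I)·f_I = 0.12 × 0.164263 = 0.0197115
  P(Z=II)·f_II = 0.48 × 0.175394 = 0.0841891
  P(Z=III)·f_III = 0.40 × 0.181399 = 0.0725597
Evidence: 0.0197115 + 0.0841891 + 0.0725597 = 0.17646
P(Group III | x₁,x₂) ≈ 0.4112

0.4112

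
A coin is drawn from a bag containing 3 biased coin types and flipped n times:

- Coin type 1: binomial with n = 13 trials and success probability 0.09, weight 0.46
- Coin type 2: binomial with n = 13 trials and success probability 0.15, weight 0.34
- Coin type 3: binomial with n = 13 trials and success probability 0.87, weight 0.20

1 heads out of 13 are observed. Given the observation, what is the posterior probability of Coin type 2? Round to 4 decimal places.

P(component k | x) = w_k·f_k(x) / marginal(x), where marginal(x) = Σ_j w_j·f_j(x).
Component likelihoods at x = 1 heads out of 13:
  f_1 = C(13,1)·0.09^1·0.91^12 = 13·0.09·0.322475 = 0.377296
  f_2 = C(13,1)·0.15^1·0.85^12 = 13·0.15·0.142242 = 0.277371
  f_3 = C(13,1)·0.87^1·0.13^12 = 13·0.87·2.32981e-11 = 2.63501e-10
Weight by the priors:
  w_1·f_1 = 0.46 × 0.377296 = 0.173556
  w_2·f_2 = 0.34 × 0.277371 = 0.0943063
  w_3·f_3 = 0.20 × 2.63501e-10 = 5.27003e-11
Marginal: 0.173556 + 0.0943063 + 5.27003e-11 = 0.267863
Responsibility of Coin type 2: 0.0943063 / 0.267863 ≈ 0.3521

0.3521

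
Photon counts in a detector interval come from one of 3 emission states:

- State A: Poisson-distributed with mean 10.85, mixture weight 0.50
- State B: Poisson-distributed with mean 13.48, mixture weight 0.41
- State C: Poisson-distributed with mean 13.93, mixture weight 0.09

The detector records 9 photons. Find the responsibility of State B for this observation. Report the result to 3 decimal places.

0.279

By Bayes' theorem, P(k | x) = w_k f_k(x) / Σ_j w_j f_j(x).
Component likelihoods at x = 9 photons:
  f_A = 0.111432
  f_B = 0.0566443
  f_C = 0.0485372
Multiply by the mixture weights:
  w_A·f_A = 0.50 × 0.111432 = 0.0557159
  w_B·f_B = 0.41 × 0.0566443 = 0.0232242
  w_C·f_C = 0.09 × 0.0485372 = 0.00436835
Sum: 0.0557159 + 0.0232242 + 0.00436835 = 0.0833085
P(State B | data) = 0.0232242 / 0.0833085 ≈ 0.279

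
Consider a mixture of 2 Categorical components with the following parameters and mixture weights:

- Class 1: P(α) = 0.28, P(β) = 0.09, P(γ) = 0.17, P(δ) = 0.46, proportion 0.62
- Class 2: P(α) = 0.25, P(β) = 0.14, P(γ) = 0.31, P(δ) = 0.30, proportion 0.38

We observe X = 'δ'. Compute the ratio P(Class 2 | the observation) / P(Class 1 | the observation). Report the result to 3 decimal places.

Only the two components matter; the odds are (π_i f_i(x)) / (π_j f_j(x)).
Component likelihoods at x = 'δ':
  p_1 = P(δ | comp) = 0.46
  p_2 = P(δ | comp) = 0.30
Posterior odds = (π_2·p_2) / (π_1·p_1) = (0.38·0.3) / (0.62·0.46) = 0.114 / 0.2852 ≈ 0.400

0.400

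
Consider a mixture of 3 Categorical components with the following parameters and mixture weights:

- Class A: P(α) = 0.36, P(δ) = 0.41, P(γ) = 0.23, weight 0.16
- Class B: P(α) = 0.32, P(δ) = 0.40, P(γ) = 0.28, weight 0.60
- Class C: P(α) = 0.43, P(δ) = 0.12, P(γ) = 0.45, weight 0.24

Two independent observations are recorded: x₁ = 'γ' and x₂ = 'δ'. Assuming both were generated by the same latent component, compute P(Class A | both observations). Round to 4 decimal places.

By Bayes' theorem, P(k | x) = P(Z=k) f_k(x) / Σ_j P(Z=j) f_j(x).
Since both observations come from the same component, the likelihood for component k is f_k(x₁)·f_k(x₂).
  f_A = [P(γ | comp) = 0.23] × [0.41] = 0.0943
  f_B = [P(γ | comp) = 0.28] × [0.4] = 0.112
  f_C = [P(γ | comp) = 0.45] × [0.12] = 0.054
Prior × likelihood for each component:
  P(Z=A)·f_A = 0.16 × 0.0943 = 0.015088
  P(Z=B)·f_B = 0.60 × 0.112 = 0.0672
  P(Z=C)·f_C = 0.24 × 0.054 = 0.01296
Sum: 0.015088 + 0.0672 + 0.01296 = 0.095248
P(Class A | data) = 0.015088 / 0.095248 ≈ 0.1584

0.1584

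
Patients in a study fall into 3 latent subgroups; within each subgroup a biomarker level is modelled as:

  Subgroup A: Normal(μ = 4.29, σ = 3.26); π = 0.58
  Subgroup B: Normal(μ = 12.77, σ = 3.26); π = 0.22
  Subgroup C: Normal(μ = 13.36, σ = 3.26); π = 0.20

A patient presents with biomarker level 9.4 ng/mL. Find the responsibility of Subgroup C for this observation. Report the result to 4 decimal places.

The responsibility of component k is P(Z=k) f_k(x) divided by Σ_j P(Z=j) f_j(x).
Normal densities:
  p_A = 0.0358228
  p_B = 0.0717206
  p_C = 0.0585167
Unnormalised posteriors:
  P(Z=A)·p_A = 0.58 × 0.0358228 = 0.0207772
  P(Z=B)·p_B = 0.22 × 0.0717206 = 0.0157785
  P(Z=C)·p_C = 0.20 × 0.0585167 = 0.0117033
Sum: 0.0207772 + 0.0157785 + 0.0117033 = 0.0482591
Responsibility of Subgroup C: 0.0117033 / 0.0482591 ≈ 0.2425

0.2425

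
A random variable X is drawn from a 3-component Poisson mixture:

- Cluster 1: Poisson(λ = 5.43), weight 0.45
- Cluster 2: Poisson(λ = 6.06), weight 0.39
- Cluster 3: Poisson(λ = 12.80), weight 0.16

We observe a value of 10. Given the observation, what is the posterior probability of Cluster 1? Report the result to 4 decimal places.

P(component k | x) = π_k·f_k(x) / marginal(x), where marginal(x) = Σ_j π_j·f_j(x).
Poisson probabilities:
  f_1 = e^(−5.43)·5.43^10/10! = 0.0269164
  f_2 = e^(−6.06)·6.06^10/10! = 0.0429674
  f_3 = e^(−12.80)·12.80^10/10! = 0.0898188
Multiply by the mixture weights:
  π_1·f_1 = 0.45 × 0.0269164 = 0.0121124
  π_2·f_2 = 0.39 × 0.0429674 = 0.0167573
  π_3·f_3 = 0.16 × 0.0898188 = 0.014371
Sum: 0.0121124 + 0.0167573 + 0.014371 = 0.0432406
So the posterior for Cluster 1 is 0.0121124 / 0.0432406 ≈ 0.2801.

0.2801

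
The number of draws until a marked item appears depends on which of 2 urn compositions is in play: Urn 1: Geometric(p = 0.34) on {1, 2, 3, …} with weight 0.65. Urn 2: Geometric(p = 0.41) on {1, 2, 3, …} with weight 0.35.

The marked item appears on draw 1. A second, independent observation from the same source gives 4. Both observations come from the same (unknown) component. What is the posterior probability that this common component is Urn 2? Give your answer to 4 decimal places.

The responsibility of component k is P(Z=k) f_k(x) divided by Σ_j P(Z=j) f_j(x).
Since both observations come from the same component, the likelihood for component k is f_k(x₁)·f_k(x₂).
  p_1 = [0.34] × [0.0977486] = 0.0332345
  p_2 = [0.41] × [0.0842054] = 0.0345242
Weight by the priors:
  P(Z=1)·p_1 = 0.65 × 0.0332345 = 0.0216024
  P(Z=2)·p_2 = 0.35 × 0.0345242 = 0.0120835
Marginal: 0.0216024 + 0.0120835 = 0.0336859
Responsibility of Urn 2: 0.0120835 / 0.0336859 ≈ 0.3587

0.3587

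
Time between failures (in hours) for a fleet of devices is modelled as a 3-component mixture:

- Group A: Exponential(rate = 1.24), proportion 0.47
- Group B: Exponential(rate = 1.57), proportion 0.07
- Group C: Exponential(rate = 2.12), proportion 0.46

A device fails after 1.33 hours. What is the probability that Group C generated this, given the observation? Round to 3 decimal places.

0.316

Apply Bayes' rule: the posterior for each component is proportional to its prior times its likelihood at x.
Component likelihoods at x = 1.33 hours:
  L_A = 1.24·e^(−1.24·1.33) = 1.24·e^(−1.6492) = 0.238332
  L_B = 1.57·e^(−1.57·1.33) = 1.57·e^(−2.0881) = 0.194558
  L_C = 2.12·e^(−2.12·1.33) = 2.12·e^(−2.8196) = 0.126415
Multiply by the mixture weights:
  P(Z=A)·L_A = 0.47 × 0.238332 = 0.112016
  P(Z=B)·L_B = 0.07 × 0.194558 = 0.0136191
  P(Z=C)·L_C = 0.46 × 0.126415 = 0.058151
Evidence: 0.112016 + 0.0136191 + 0.058151 = 0.183786
So the posterior for Group C is 0.058151 / 0.183786 ≈ 0.316.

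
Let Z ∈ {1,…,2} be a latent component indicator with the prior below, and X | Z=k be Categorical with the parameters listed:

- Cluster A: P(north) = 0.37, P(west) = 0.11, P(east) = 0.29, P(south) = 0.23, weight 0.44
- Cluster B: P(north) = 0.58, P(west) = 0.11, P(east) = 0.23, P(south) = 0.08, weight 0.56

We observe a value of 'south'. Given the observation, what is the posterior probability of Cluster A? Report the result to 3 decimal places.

0.693

P(component k | x) = P(Z=k)·f_k(x) / marginal(x), where marginal(x) = Σ_j P(Z=j)·f_j(x).
Categorical probabilities:
  p_A = P(south | comp) = 0.23
  p_B = P(south | comp) = 0.08
Unnormalised posteriors:
  P(Z=A)·p_A = 0.44 × 0.23 = 0.1012
  P(Z=B)·p_B = 0.56 × 0.08 = 0.0448
Sum: 0.1012 + 0.0448 = 0.146
P(Cluster A | data) ≈ 0.693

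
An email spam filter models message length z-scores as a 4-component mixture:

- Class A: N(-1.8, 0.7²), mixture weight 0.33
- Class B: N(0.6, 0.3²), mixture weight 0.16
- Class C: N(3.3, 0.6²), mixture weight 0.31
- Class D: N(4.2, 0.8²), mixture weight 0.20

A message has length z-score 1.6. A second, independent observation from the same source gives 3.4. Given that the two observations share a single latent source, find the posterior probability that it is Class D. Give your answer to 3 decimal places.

By Bayes' theorem, P(k | x) = π_k f_k(x) / Σ_j π_j f_j(x).
Since both observations come from the same component, the likelihood for component k is f_k(x₁)·f_k(x₂).
  f_A = [(1/(0.7·√(2π)))·exp(−(1.6−-1.8)²/(2·0.7²)) = 0.569918·exp(-11.79592) = 4.29447e-06] × [5.92693e-13] = 2.5453e-18
  f_B = [(1/(0.3·√(2π)))·exp(−(1.6−0.6)²/(2·0.3²)) = 1.329808·exp(-5.55556) = 0.00514093] × [1.61381e-19] = 8.29646e-22
  f_C = [(1/(0.6·√(2π)))·exp(−(1.6−3.3)²/(2·0.6²)) = 0.664904·exp(-4.01389) = 0.0120102] × [0.655733] = 0.00787546
  f_D = [(1/(0.8·√(2π)))·exp(−(1.6−4.2)²/(2·0.8²)) = 0.498678·exp(-5.28125) = 0.00253631] × [0.302463] = 0.000767141
Multiply by the mixture weights:
  π_A·f_A = 0.33 × 2.5453e-18 = 8.3995e-19
  π_B·f_B = 0.16 × 8.29646e-22 = 1.32743e-22
  π_C·f_C = 0.31 × 0.00787546 = 0.00244139
  π_D·f_D = 0.20 × 0.000767141 = 0.000153428
Denominator: 8.3995e-19 + 1.32743e-22 + 0.00244139 + 0.000153428 = 0.00259482
P(Class D | x) ≈ 0.059

0.059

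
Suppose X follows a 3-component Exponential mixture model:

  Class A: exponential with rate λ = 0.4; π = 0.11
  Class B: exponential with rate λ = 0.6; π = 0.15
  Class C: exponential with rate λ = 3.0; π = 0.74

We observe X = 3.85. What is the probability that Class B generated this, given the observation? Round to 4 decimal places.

0.4858

P(component k | x) = π_k·f_k(x) / marginal(x), where marginal(x) = Σ_j π_j·f_j(x).
Evaluate each component's likelihood at the observed value:
  f_A = 0.0857524
  f_B = 0.0595568
  f_C = 2.89081e-05
Multiply by the mixture weights:
  π_A·f_A = 0.11 × 0.0857524 = 0.00943277
  π_B·f_B = 0.15 × 0.0595568 = 0.00893351
  π_C·f_C = 0.74 × 2.89081e-05 = 2.1392e-05
Marginal: 0.00943277 + 0.00893351 + 2.1392e-05 = 0.0183877
So the posterior for Class B is 0.00893351 / 0.0183877 ≈ 0.4858.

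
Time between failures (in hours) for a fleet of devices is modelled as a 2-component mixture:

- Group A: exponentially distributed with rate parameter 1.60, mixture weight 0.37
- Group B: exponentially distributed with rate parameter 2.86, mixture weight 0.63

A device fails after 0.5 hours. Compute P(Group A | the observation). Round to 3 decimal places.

Apply Bayes' rule: the posterior for each component is proportional to its prior times its likelihood at x.
Evaluate each component's likelihood at the observed value:
  p_A = 1.60·e^(−1.60·0.5) = 1.60·e^(−0.8000) = 0.718926
  p_B = 2.86·e^(−2.86·0.5) = 2.86·e^(−1.4300) = 0.684424
Weight by the priors:
  P(Z=A)·p_A = 0.37 × 0.718926 = 0.266003
  P(Z=B)·p_B = 0.63 × 0.684424 = 0.431187
Evidence: 0.266003 + 0.431187 = 0.69719
P(Group A | x) ≈ 0.382

0.382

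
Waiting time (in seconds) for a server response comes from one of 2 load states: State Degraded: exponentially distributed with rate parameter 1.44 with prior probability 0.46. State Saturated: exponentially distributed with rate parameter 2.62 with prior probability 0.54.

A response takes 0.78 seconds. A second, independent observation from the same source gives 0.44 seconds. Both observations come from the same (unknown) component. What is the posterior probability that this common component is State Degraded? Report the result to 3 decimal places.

The responsibility of component k is P(Z=k) f_k(x) divided by Σ_j P(Z=j) f_j(x).
Since both observations come from the same component, the likelihood for component k is f_k(x₁)·f_k(x₂).
  p_Degraded = [0.468342] × [0.764176] = 0.357896
  p_Saturated = [0.339451] × [0.827269] = 0.280817
Prior × likelihood for each component:
  P(Z=Degraded)·p_Degraded = 0.46 × 0.357896 = 0.164632
  P(Z=Saturated)·p_Saturated = 0.54 × 0.280817 = 0.151641
Evidence: 0.164632 + 0.151641 = 0.316273
P(State Degraded | data) = 0.164632 / 0.316273 ≈ 0.521

0.521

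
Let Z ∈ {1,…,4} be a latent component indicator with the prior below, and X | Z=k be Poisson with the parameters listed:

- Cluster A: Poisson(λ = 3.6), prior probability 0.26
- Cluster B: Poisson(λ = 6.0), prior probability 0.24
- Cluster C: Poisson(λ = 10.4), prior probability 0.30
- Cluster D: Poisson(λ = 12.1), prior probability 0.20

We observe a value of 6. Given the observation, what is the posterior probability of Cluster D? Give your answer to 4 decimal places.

By Bayes' theorem, P(k | x) = w_k f_k(x) / Σ_j w_j f_j(x).
Poisson probabilities:
  f_A = e^(−3.6)·3.6^6/6! = 0.0826081
  f_B = e^(−6.0)·6.0^6/6! = 0.160623
  f_C = e^(−10.4)·10.4^6/6! = 0.0534817
  f_D = e^(−12.1)·12.1^6/6! = 0.0242335
Prior × likelihood for each component:
  w_A·f_A = 0.26 × 0.0826081 = 0.0214781
  w_B·f_B = 0.24 × 0.160623 = 0.0385496
  w_C·f_C = 0.30 × 0.0534817 = 0.0160445
  w_D·f_D = 0.20 × 0.0242335 = 0.0048467
Denominator: 0.0214781 + 0.0385496 + 0.0160445 + 0.0048467 = 0.0809189
P(Cluster D | x) = 0.0048467 / 0.0809189 ≈ 0.0599

0.0599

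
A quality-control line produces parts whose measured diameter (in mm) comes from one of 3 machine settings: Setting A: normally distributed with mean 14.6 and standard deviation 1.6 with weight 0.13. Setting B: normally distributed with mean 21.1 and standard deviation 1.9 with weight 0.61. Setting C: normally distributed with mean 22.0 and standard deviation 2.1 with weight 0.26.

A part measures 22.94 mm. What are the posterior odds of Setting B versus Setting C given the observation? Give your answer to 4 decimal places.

Only the two components matter; the odds are (P(Z=i) f_i(x)) / (P(Z=j) f_j(x)).
Evaluate each component's likelihood at the observed value:
  f_A = 3.13954e-07
  f_B = 0.131373
  f_C = 0.171863
0.0801377 / 0.0446844 ≈ 1.7934

1.7934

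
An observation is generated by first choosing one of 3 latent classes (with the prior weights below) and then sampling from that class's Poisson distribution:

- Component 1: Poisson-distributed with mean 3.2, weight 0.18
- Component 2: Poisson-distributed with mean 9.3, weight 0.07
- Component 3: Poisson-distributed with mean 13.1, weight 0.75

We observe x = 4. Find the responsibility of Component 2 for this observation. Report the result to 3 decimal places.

By Bayes' theorem, P(k | x) = w_k f_k(x) / Σ_j w_j f_j(x).
Component likelihoods at x = 4:
  f_1 = e^(−3.2)·3.2^4/4! = 0.178093
  f_2 = e^(−9.3)·9.3^4/4! = 0.0284959
  f_3 = e^(−13.1)·13.1^4/4! = 0.00250967
Prior × likelihood for each component:
  w_1·f_1 = 0.18 × 0.178093 = 0.0320567
  w_2·f_2 = 0.07 × 0.0284959 = 0.00199471
  w_3·f_3 = 0.75 × 0.00250967 = 0.00188225
Normaliser: 0.0320567 + 0.00199471 + 0.00188225 = 0.0359337
So the posterior for Component 2 is 0.00199471 / 0.0359337 ≈ 0.056.

0.056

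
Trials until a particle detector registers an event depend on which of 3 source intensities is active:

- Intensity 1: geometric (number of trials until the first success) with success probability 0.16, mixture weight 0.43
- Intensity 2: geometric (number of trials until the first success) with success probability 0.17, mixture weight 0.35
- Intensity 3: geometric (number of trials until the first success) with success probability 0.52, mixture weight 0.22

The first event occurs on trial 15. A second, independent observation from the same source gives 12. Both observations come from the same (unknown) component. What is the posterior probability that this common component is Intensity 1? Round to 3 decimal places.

Apply Bayes' rule: the posterior for each component is proportional to its prior times its likelihood at x.
Since both observations come from the same component, the likelihood for component k is f_k(x₁)·f_k(x₂).
  f_1 = [0.0139325] × [0.0235067] = 0.000327508
  f_2 = [0.0125182] × [0.0218931] = 0.000274063
  f_3 = [1.79218e-05] × [0.000162053] = 2.90427e-09
Prior × likelihood for each component:
  π_1·f_1 = 0.43 × 0.000327508 = 0.000140829
  π_2·f_2 = 0.35 × 0.000274063 = 9.5922e-05
  π_3·f_3 = 0.22 × 2.90427e-09 = 6.3894e-10
Normaliser: 0.000140829 + 9.5922e-05 + 6.3894e-10 = 0.000236751
P(Intensity 1 | x₁,x₂) ≈ 0.595

0.595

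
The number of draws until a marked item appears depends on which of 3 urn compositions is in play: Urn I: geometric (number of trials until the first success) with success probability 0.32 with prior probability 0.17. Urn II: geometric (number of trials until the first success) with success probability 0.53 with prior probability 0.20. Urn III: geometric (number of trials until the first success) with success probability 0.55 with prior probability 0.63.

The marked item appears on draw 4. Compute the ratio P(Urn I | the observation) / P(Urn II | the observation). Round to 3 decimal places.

Since P(k|x) ∝ w_k f_k(x), the posterior odds are w_i f_i(x) / (w_j f_j(x)).
Evaluate each component's likelihood at the observed value:
  p_I = 0.32·(1−0.32)^3 = 0.32·0.314432 = 0.100618
  p_II = 0.53·(1−0.53)^3 = 0.53·0.103823 = 0.0550262
  p_III = 0.55·(1−0.55)^3 = 0.55·0.091125 = 0.0501187
Posterior odds = (w_I·p_I) / (w_II·p_II) = (0.17·0.100618) / (0.20·0.0550262) = 0.0171051 / 0.0110052 ≈ 1.554

1.554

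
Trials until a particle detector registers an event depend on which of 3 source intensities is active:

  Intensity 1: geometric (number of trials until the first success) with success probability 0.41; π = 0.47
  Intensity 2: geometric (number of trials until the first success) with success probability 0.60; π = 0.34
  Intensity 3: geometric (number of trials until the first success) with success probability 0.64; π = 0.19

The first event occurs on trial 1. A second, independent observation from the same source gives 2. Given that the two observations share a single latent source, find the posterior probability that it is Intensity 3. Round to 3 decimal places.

0.227

By Bayes' theorem, P(k | x) = P(Z=k) f_k(x) / Σ_j P(Z=j) f_j(x).
Since both observations come from the same component, the likelihood for component k is f_k(x₁)·f_k(x₂).
  f_1 = [0.41] × [0.2419] = 0.099179
  f_2 = [0.6] × [0.24] = 0.144
  f_3 = [0.64] × [0.2304] = 0.147456
Unnormalised posteriors:
  P(Z=1)·f_1 = 0.47 × 0.099179 = 0.0466141
  P(Z=2)·f_2 = 0.34 × 0.144 = 0.04896
  P(Z=3)·f_3 = 0.19 × 0.147456 = 0.0280166
Sum: 0.0466141 + 0.04896 + 0.0280166 = 0.123591
P(Intensity 3 | x₁, x₂) = 0.0280166 / 0.123591 ≈ 0.227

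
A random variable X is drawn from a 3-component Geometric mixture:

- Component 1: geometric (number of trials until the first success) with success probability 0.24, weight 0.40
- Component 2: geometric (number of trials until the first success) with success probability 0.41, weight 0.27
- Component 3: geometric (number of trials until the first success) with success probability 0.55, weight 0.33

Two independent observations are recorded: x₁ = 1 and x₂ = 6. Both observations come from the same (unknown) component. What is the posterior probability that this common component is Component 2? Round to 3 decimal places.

0.297

The responsibility of component k is w_k f_k(x) divided by Σ_j w_j f_j(x).
Since both observations come from the same component, the likelihood for component k is f_k(x₁)·f_k(x₂).
  p_1 = [0.24·(1−0.24)^0 = 0.24·1 = 0.24] × [0.0608526] = 0.0146046
  p_2 = [0.41·(1−0.41)^0 = 0.41·1 = 0.41] × [0.0293119] = 0.0120179
  p_3 = [0.55·(1−0.55)^0 = 0.55·1 = 0.55] × [0.010149] = 0.00558198
Weight by the priors:
  w_1·p_1 = 0.40 × 0.0146046 = 0.00584185
  w_2·p_2 = 0.27 × 0.0120179 = 0.00324483
  w_3·p_3 = 0.33 × 0.00558198 = 0.00184205
Evidence: 0.00584185 + 0.00324483 + 0.00184205 = 0.0109287
Responsibility of Component 2: 0.00324483 / 0.0109287 ≈ 0.297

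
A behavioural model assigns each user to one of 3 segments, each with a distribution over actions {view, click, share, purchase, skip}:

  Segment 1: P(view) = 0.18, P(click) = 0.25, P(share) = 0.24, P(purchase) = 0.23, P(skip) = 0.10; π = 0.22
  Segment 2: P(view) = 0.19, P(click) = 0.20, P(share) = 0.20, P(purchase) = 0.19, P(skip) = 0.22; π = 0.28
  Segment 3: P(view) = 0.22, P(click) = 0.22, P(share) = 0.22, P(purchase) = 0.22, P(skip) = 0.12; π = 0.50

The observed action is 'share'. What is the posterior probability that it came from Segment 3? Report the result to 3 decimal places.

0.503

The responsibility of component k is w_k f_k(x) divided by Σ_j w_j f_j(x).
Categorical probabilities:
  p_1 = P(share | comp) = 0.24
  p_2 = P(share | comp) = 0.20
  p_3 = P(share | comp) = 0.22
Weight by the priors:
  w_1·p_1 = 0.22 × 0.24 = 0.0528
  w_2·p_2 = 0.28 × 0.2 = 0.056
  w_3·p_3 = 0.50 × 0.22 = 0.11
Marginal: 0.0528 + 0.056 + 0.11 = 0.2188
So the posterior for Segment 3 is 0.11 / 0.2188 ≈ 0.503.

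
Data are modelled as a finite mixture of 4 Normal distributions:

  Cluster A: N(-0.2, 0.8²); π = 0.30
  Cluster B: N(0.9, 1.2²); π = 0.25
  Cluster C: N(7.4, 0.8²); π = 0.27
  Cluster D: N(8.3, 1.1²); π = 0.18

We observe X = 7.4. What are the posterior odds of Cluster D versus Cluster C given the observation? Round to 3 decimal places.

The posterior odds equal the prior odds times the likelihood ratio: (P(Z=i)/P(Z=j))·(f_i(x)/f_j(x)).
Evaluate each component's likelihood at the observed value:
  f_A = (1/(0.8·√(2π)))·exp(−(7.4−-0.2)²/(2·0.8²)) = 0.498678·exp(-45.12500) = 1.25974e-20
  f_B = (1/(1.2·√(2π)))·exp(−(7.4−0.9)²/(2·1.2²)) = 0.332452·exp(-14.67014) = 1.41439e-07
  f_C = (1/(0.8·√(2π)))·exp(−(7.4−7.4)²/(2·0.8²)) = 0.498678·exp(-0.00000) = 0.498678
  f_D = (1/(1.1·√(2π)))·exp(−(7.4−8.3)²/(2·1.1²)) = 0.362675·exp(-0.33471) = 0.25951
0.0467118 / 0.134643 ≈ 0.347

0.347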